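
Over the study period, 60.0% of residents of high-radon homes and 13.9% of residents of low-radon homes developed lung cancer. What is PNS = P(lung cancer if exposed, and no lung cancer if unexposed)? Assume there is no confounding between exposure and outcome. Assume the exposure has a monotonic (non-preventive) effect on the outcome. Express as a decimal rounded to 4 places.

p₁ = 0.6, p₀ = 0.139.
Under exogeneity and monotonicity, PNS = p₁ − p₀.
PNS = 0.6 − 0.139 = 0.461

PNS ≈ 0.4610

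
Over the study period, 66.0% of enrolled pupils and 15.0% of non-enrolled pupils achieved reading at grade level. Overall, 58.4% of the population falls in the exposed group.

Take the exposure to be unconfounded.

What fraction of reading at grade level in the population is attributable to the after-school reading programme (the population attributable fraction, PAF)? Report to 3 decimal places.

PAF ≈ 0.665

p₁ = 0.66, p₀ = 0.15.
Overall risk P(Y=1) = π·p₁ + (1−π)·p₀ = 0.584×0.66 + 0.416×0.15 = 0.44784.
Under exogeneity, PAF = [P(Y=1) − p₀] / P(Y=1).
PAF = (0.44784 − 0.15) / 0.44784 ≈ 0.6651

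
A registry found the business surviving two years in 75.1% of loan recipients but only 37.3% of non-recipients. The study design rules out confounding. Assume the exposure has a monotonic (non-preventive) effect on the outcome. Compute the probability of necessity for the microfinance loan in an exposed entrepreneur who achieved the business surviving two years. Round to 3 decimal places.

p₁ = 0.751, p₀ = 0.373.
Under exogeneity and monotonicity, PN = (p₁ − p₀) / p₁.
PN = (0.751 − 0.373) / 0.751 = 0.378 / 0.751 ≈ 0.5033

PN ≈ 0.503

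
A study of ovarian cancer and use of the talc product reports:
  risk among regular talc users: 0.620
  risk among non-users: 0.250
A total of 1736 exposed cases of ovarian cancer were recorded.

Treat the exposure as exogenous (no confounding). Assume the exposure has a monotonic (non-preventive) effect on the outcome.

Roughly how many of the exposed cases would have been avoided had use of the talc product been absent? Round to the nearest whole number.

Let p₁ = 0.62, p₀ = 0.25.
PN = (p₁ − p₀)/p₁ = (0.62 − 0.25) / 0.62 ≈ 0.59677.
Attributable cases ≈ PN × (exposed cases) = 0.59677 × 1736 ≈ 1036.00.

about 1036 cases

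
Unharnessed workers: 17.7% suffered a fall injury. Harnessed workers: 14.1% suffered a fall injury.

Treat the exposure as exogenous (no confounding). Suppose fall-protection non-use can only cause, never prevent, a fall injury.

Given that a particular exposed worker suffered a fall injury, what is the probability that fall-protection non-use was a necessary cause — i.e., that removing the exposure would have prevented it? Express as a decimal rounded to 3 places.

p₁ = 0.177, p₀ = 0.141.
Under exogeneity and monotonicity, PN = (p₁ − p₀) / p₁.
PN = (0.177 − 0.141) / 0.177 = 0.036 / 0.177 ≈ 0.2034

PN ≈ 0.203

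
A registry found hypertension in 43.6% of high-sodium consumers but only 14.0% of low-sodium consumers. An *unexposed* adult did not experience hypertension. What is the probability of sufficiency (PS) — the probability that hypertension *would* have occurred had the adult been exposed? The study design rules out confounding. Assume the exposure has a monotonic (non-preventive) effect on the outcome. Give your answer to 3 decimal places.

PS ≈ 0.344

p₁ = 0.436, p₀ = 0.14.
Under exogeneity and monotonicity, PS = (p₁ − p₀) / (1 − p₀).
PS = (0.436 − 0.14) / (1 − 0.14) = 0.296 / 0.86 ≈ 0.3442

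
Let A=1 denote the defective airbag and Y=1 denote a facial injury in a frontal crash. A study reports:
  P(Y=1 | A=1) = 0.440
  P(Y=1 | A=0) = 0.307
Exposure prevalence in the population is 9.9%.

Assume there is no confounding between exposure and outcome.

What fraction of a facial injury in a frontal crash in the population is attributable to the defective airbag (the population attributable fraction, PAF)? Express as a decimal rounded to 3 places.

Let p₁ = 0.44, p₀ = 0.307.
Overall risk P(Y=1) = π·p₁ + (1−π)·p₀ = 0.099×0.44 + 0.901×0.307 = 0.32017.
Under exogeneity, PAF = [P(Y=1) − p₀] / P(Y=1).
PAF = (0.32017 − 0.307) / 0.32017 ≈ 0.0411

PAF ≈ 0.041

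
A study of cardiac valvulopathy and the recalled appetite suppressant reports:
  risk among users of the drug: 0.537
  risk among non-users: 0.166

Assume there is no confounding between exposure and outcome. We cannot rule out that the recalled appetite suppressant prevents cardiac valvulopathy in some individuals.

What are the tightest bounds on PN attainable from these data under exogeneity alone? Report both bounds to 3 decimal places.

Let p₁ = 0.537, p₀ = 0.166.
Under exogeneity alone the bounds on PN are max{0,(p₁−p₀)/p₁} ≤ PN ≤ min{1,(1−p₀)/p₁}.
  lower = (p₁ − p₀)/p₁ = 0.371 / 0.537 ≈ 0.6909
  upper = min{1, (1 − p₀)/p₁} = 0.834 / 0.537 ≈ 1.5531 → capped at 1

0.691 ≤ PN ≤ 1.000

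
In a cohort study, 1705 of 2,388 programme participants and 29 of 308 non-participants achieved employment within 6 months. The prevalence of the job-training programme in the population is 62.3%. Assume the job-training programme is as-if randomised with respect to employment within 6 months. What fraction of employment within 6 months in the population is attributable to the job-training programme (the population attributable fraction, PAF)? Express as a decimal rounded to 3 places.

p₁ = P(outcome | exposed) = 1705/2388 = 0.71399
p₀ = P(outcome | unexposed) = 29/308 = 0.094156
Overall risk P(Y=1) = π·p₁ + (1−π)·p₀ = 0.623×0.71399 + 0.377×0.094156 = 0.48031.
Under exogeneity, PAF = [P(Y=1) − p₀] / P(Y=1).
PAF = (0.48031 − 0.094156) / 0.48031 ≈ 0.8040

PAF ≈ 0.804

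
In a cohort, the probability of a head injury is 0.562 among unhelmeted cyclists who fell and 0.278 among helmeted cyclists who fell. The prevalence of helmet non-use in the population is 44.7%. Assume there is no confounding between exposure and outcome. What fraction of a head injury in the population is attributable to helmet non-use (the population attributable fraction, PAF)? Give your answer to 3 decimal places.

Let p₁ = 0.562, p₀ = 0.278.
Overall risk P(Y=1) = π·p₁ + (1−π)·p₀ = 0.447×0.562 + 0.553×0.278 = 0.40495.
Under exogeneity, PAF = [P(Y=1) − p₀] / P(Y=1).
PAF = (0.40495 − 0.278) / 0.40495 ≈ 0.3135

PAF ≈ 0.313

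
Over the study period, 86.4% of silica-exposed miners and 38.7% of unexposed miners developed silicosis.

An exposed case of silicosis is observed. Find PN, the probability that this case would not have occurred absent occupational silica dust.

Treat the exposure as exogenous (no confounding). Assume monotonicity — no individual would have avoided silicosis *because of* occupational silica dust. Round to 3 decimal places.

p₁ = 0.864, p₀ = 0.387.
Under exogeneity and monotonicity, PN = (p₁ − p₀) / p₁.
PN = (0.864 − 0.387) / 0.864 = 0.477 / 0.864 ≈ 0.5521

PN ≈ 0.552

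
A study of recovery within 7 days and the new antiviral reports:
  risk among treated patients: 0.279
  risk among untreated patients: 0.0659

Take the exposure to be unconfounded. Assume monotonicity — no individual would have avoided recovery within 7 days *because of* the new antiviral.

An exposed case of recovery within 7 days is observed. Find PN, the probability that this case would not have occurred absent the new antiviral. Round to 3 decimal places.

PN ≈ 0.764

Let p₁ = 0.279, p₀ = 0.0659.
Under exogeneity and monotonicity, PN = (p₁ − p₀) / p₁.
PN = (0.279 − 0.0659) / 0.279 = 0.2131 / 0.279 ≈ 0.7638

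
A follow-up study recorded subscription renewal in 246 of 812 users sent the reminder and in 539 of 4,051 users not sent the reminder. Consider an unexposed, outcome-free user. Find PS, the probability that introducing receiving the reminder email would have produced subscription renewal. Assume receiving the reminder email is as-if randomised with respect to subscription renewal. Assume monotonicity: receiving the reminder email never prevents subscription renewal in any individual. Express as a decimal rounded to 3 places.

PS ≈ 0.196

p₁ = P(outcome | exposed) = 246/812 = 0.30296
p₀ = P(outcome | unexposed) = 539/4051 = 0.13305
Under exogeneity and monotonicity, PS = (p₁ − p₀) / (1 − p₀).
PS = (0.30296 − 0.13305) / (1 − 0.13305) = 0.1699 / 0.86695 ≈ 0.1960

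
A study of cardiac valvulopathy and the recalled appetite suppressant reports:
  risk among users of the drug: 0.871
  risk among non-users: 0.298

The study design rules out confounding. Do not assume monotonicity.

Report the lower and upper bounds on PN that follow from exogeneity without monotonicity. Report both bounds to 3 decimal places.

0.658 ≤ PN ≤ 0.806

Let p₁ = 0.871, p₀ = 0.298.
Under exogeneity alone the bounds on PN are max{0,(p₁−p₀)/p₁} ≤ PN ≤ min{1,(1−p₀)/p₁}.
  lower = (p₁ − p₀)/p₁ = 0.573 / 0.871 ≈ 0.6579
  upper = min{1, (1 − p₀)/p₁} = 0.702 / 0.871 ≈ 0.8060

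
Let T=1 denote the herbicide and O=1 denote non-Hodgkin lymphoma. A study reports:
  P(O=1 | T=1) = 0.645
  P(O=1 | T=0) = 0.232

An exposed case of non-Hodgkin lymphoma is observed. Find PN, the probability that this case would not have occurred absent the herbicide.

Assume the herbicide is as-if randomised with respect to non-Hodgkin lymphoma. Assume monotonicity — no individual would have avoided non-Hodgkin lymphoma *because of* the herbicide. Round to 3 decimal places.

Let p₁ = 0.645, p₀ = 0.232.
Under exogeneity and monotonicity, PN = (p₁ − p₀) / p₁.
PN = (0.645 − 0.232) / 0.645 = 0.413 / 0.645 ≈ 0.6403

PN ≈ 0.640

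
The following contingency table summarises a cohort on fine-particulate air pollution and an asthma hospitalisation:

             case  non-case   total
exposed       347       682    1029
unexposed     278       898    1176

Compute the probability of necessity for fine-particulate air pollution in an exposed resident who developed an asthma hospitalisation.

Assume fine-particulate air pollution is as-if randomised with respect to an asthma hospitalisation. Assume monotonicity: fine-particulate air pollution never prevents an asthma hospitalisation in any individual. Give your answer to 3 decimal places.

PN ≈ 0.299

p₁ = P(outcome | exposed) = 347/1029 = 0.33722
p₀ = P(outcome | unexposed) = 278/1176 = 0.23639
Under exogeneity and monotonicity, PN = (p₁ − p₀)/p₁.
PN = (0.33722 − 0.23639) / 0.33722 ≈ 0.2990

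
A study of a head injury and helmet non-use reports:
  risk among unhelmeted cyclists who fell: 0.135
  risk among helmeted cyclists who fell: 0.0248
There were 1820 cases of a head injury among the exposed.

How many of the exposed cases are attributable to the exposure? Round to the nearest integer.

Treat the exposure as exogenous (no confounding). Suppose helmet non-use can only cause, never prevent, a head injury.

about 1486 cases

Let p₁ = 0.135, p₀ = 0.0248.
PN = (p₁ − p₀)/p₁ = (0.135 − 0.0248) / 0.135 ≈ 0.81630.
Attributable cases ≈ PN × (exposed cases) = 0.81630 × 1820 ≈ 1485.66.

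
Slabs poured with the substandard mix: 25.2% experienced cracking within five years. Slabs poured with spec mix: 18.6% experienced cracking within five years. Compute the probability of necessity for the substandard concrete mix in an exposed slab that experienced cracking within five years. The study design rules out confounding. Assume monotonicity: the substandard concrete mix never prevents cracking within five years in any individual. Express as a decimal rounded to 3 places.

p₁ = 0.252, p₀ = 0.186.
Under exogeneity and monotonicity, PN = (p₁ − p₀) / p₁.
PN = (0.252 − 0.186) / 0.252 = 0.066 / 0.252 ≈ 0.2619

PN ≈ 0.262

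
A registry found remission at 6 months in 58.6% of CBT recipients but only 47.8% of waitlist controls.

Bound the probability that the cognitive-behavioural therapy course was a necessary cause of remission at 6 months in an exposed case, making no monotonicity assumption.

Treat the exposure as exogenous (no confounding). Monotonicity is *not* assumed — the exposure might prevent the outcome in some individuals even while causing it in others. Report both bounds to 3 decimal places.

p₁ = 0.586, p₀ = 0.478.
Under exogeneity alone the bounds on PN are max{0,(p₁−p₀)/p₁} ≤ PN ≤ min{1,(1−p₀)/p₁}.
  lower = (p₁ − p₀)/p₁ = 0.108 / 0.586 ≈ 0.1843
  upper = min{1, (1 − p₀)/p₁} = 0.522 / 0.586 ≈ 0.8908

0.184 ≤ PN ≤ 0.891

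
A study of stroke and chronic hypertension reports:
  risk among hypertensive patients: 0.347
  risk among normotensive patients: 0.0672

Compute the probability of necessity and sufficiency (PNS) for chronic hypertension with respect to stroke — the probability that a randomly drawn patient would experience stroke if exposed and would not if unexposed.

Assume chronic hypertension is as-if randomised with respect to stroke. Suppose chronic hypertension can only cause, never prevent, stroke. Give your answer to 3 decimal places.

PNS ≈ 0.280

Let p₁ = 0.347, p₀ = 0.0672.
Under exogeneity and monotonicity, PNS = p₁ − p₀.
PNS = 0.347 − 0.0672 = 0.2798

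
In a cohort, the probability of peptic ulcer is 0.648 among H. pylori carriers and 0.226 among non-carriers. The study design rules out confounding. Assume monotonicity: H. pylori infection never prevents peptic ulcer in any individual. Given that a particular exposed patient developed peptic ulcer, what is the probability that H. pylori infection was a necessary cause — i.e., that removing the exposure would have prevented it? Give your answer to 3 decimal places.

Let p₁ = 0.648, p₀ = 0.226.
Under exogeneity and monotonicity, PN = (p₁ − p₀) / p₁.
PN = (0.648 − 0.226) / 0.648 = 0.422 / 0.648 ≈ 0.6512

PN ≈ 0.651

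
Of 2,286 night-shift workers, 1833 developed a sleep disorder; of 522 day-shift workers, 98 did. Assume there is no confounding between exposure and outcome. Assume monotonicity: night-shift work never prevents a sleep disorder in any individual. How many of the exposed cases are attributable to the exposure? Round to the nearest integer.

about 1404 cases

p₁ = P(outcome | exposed) = 1833/2286 = 0.80184
p₀ = P(outcome | unexposed) = 98/522 = 0.18774
PN = (p₁ − p₀)/p₁ = (0.80184 − 0.18774) / 0.80184 ≈ 0.76586.
Attributable cases ≈ PN × (exposed cases) = 0.76586 × 1833 ≈ 1403.83.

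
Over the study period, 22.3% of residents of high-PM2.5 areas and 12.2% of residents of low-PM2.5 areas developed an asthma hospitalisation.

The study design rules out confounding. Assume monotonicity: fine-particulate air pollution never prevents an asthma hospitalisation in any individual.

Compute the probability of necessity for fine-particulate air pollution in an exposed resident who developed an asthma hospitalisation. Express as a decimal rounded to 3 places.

PN ≈ 0.453

p₁ = 0.223, p₀ = 0.122.
Under exogeneity and monotonicity, PN = (p₁ − p₀) / p₁.
PN = (0.223 − 0.122) / 0.223 = 0.101 / 0.223 ≈ 0.4529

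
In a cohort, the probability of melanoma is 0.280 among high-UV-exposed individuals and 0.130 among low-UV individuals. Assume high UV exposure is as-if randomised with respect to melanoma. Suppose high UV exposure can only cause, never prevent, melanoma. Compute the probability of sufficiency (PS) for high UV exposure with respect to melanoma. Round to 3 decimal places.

PS ≈ 0.172

Let p₁ = 0.28, p₀ = 0.13.
Under exogeneity and monotonicity, PS = (p₁ − p₀) / (1 − p₀).
PS = (0.28 − 0.13) / (1 − 0.13) = 0.15 / 0.87 ≈ 0.1724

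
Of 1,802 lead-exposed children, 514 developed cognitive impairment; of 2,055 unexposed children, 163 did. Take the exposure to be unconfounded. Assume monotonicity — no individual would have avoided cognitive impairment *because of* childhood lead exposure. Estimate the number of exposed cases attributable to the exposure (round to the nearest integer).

about 371 cases

p₁ = P(outcome | exposed) = 514/1802 = 0.28524
p₀ = P(outcome | unexposed) = 163/2055 = 0.079319
PN = (p₁ − p₀)/p₁ = (0.28524 − 0.079319) / 0.28524 ≈ 0.72192.
Attributable cases ≈ PN × (exposed cases) = 0.72192 × 514 ≈ 371.07.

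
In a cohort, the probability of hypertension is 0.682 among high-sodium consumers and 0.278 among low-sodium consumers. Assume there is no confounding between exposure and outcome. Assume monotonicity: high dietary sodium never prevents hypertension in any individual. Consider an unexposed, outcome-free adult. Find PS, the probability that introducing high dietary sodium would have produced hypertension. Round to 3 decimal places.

PS ≈ 0.560

Let p₁ = 0.682, p₀ = 0.278.
Under exogeneity and monotonicity, PS = (p₁ − p₀) / (1 − p₀).
PS = (0.682 − 0.278) / (1 − 0.278) = 0.404 / 0.722 ≈ 0.5596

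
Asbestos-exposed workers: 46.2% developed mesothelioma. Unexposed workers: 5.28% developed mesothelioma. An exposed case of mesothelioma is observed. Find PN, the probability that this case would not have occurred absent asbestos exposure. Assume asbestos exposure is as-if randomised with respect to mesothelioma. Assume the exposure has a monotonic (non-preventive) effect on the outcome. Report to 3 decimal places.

p₁ = 0.462, p₀ = 0.0528.
Under exogeneity and monotonicity, PN = (p₁ − p₀) / p₁.
PN = (0.462 − 0.0528) / 0.462 = 0.4092 / 0.462 ≈ 0.8857

PN ≈ 0.886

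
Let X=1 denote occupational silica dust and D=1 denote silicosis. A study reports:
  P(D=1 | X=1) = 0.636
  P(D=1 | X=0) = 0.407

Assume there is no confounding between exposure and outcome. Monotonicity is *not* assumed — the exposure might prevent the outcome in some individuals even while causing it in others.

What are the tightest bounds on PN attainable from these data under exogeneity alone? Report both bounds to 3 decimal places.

0.360 ≤ PN ≤ 0.932

Let p₁ = 0.636, p₀ = 0.407.
Under exogeneity alone the bounds on PN are max{0,(p₁−p₀)/p₁} ≤ PN ≤ min{1,(1−p₀)/p₁}.
  lower = (p₁ − p₀)/p₁ = 0.229 / 0.636 ≈ 0.3601
  upper = min{1, (1 − p₀)/p₁} = 0.593 / 0.636 ≈ 0.9324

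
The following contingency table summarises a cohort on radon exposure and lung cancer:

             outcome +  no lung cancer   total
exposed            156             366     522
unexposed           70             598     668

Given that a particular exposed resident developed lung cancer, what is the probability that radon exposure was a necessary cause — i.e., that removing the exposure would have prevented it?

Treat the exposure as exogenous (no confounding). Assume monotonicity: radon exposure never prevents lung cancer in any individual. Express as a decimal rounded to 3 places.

p₁ = P(outcome | exposed) = 156/522 = 0.29885
p₀ = P(outcome | unexposed) = 70/668 = 0.10479
Under exogeneity and monotonicity, PN = (p₁ − p₀)/p₁.
PN = (0.29885 − 0.10479) / 0.29885 ≈ 0.6494

PN ≈ 0.649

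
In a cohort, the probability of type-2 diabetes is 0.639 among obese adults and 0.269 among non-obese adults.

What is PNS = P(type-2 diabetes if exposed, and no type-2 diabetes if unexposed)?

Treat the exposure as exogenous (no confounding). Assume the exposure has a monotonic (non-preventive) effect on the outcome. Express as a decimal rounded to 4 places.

Let p₁ = 0.639, p₀ = 0.269.
Under exogeneity and monotonicity, PNS = p₁ − p₀.
PNS = 0.639 − 0.269 = 0.37

PNS ≈ 0.3700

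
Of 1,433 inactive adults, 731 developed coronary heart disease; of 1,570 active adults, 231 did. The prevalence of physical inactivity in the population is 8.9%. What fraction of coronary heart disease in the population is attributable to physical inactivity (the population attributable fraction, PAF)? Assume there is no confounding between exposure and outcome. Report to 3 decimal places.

PAF ≈ 0.180

p₁ = P(outcome | exposed) = 731/1433 = 0.51012
p₀ = P(outcome | unexposed) = 231/1570 = 0.14713
Overall risk P(Y=1) = π·p₁ + (1−π)·p₀ = 0.089×0.51012 + 0.911×0.14713 = 0.17944.
Under exogeneity, PAF = [P(Y=1) − p₀] / P(Y=1).
PAF = (0.17944 − 0.14713) / 0.17944 ≈ 0.1800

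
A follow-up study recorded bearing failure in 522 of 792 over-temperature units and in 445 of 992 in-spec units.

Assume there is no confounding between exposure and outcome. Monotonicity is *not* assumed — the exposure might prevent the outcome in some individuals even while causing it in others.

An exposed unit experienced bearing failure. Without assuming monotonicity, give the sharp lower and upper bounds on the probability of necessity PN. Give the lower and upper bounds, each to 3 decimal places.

p₁ = P(outcome | exposed) = 522/792 = 0.65909
p₀ = P(outcome | unexposed) = 445/992 = 0.44859
Under exogeneity alone the bounds on PN are max{0,(p₁−p₀)/p₁} ≤ PN ≤ min{1,(1−p₀)/p₁}.
  lower = (p₁ − p₀)/p₁ = 0.2105 / 0.65909 ≈ 0.3194
  upper = min{1, (1 − p₀)/p₁} = 0.55141 / 0.65909 ≈ 0.8366

0.319 ≤ PN ≤ 0.837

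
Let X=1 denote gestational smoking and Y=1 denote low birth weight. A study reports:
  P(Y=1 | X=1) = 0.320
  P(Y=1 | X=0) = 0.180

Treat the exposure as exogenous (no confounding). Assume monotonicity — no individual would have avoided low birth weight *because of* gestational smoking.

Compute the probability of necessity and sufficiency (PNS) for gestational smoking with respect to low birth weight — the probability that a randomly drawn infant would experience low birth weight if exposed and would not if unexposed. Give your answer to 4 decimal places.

Let p₁ = 0.32, p₀ = 0.18.
Under exogeneity and monotonicity, PNS = p₁ − p₀.
PNS = 0.32 − 0.18 = 0.14

PNS ≈ 0.1400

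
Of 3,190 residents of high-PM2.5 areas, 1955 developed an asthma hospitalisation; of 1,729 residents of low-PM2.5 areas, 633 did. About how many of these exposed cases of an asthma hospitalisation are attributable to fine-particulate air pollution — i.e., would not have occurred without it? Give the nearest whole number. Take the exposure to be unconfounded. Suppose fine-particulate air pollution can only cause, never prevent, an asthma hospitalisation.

p₁ = P(outcome | exposed) = 1955/3190 = 0.61285
p₀ = P(outcome | unexposed) = 633/1729 = 0.36611
PN = (p₁ − p₀)/p₁ = (0.61285 − 0.36611) / 0.61285 ≈ 0.40262.
Attributable cases ≈ PN × (exposed cases) = 0.40262 × 1955 ≈ 787.12.

about 787 cases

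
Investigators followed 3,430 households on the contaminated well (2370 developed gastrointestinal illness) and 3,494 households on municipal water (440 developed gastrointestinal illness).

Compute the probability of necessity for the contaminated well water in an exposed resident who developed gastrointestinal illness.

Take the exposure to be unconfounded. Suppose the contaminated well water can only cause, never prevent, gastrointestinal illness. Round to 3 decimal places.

PN ≈ 0.818

p₁ = P(outcome | exposed) = 2370/3430 = 0.69096
p₀ = P(outcome | unexposed) = 440/3494 = 0.12593
Under exogeneity and monotonicity, PN = (p₁ − p₀) / p₁.
PN = (0.69096 − 0.12593) / 0.69096 = 0.56503 / 0.69096 ≈ 0.8177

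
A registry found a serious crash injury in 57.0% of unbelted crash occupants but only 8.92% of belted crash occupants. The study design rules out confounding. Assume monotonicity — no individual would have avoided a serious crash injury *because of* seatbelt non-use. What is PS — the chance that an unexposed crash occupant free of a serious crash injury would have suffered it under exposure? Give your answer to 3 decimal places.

p₁ = 0.57, p₀ = 0.0892.
Under exogeneity and monotonicity, PS = (p₁ − p₀) / (1 − p₀).
PS = (0.57 − 0.0892) / (1 − 0.0892) = 0.4808 / 0.9108 ≈ 0.5279

PS ≈ 0.528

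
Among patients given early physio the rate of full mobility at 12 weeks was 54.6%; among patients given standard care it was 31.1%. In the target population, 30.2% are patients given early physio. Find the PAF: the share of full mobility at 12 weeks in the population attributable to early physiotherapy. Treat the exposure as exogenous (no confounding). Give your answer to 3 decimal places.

PAF ≈ 0.186

p₁ = 0.546, p₀ = 0.311.
Overall risk P(Y=1) = π·p₁ + (1−π)·p₀ = 0.302×0.546 + 0.698×0.311 = 0.38197.
Under exogeneity, PAF = [P(Y=1) − p₀] / P(Y=1).
PAF = (0.38197 − 0.311) / 0.38197 ≈ 0.1858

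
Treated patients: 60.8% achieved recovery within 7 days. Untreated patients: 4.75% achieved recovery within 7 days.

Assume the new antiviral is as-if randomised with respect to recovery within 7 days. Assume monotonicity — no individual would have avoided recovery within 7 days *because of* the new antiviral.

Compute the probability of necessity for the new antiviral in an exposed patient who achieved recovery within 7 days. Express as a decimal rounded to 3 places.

PN ≈ 0.922

p₁ = 0.608, p₀ = 0.0475.
Under exogeneity and monotonicity, PN = (p₁ − p₀) / p₁.
PN = (0.608 − 0.0475) / 0.608 = 0.5605 / 0.608 ≈ 0.9219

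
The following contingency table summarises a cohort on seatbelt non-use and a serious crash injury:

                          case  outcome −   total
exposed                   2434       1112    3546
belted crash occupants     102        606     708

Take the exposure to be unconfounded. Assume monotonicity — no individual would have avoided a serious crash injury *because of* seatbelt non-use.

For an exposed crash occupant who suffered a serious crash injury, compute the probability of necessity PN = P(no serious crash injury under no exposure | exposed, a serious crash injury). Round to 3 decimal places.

PN ≈ 0.790

p₁ = P(outcome | exposed) = 2434/3546 = 0.68641
p₀ = P(outcome | unexposed) = 102/708 = 0.14407
Under exogeneity and monotonicity, PN = (p₁ − p₀)/p₁.
PN = (0.68641 − 0.14407) / 0.68641 ≈ 0.7901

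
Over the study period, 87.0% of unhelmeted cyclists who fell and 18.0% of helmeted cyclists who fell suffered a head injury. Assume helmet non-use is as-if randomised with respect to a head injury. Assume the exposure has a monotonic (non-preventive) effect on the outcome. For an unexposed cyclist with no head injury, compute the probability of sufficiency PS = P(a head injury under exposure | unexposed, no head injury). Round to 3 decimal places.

p₁ = 0.87, p₀ = 0.18.
Under exogeneity and monotonicity, PS = (p₁ − p₀) / (1 − p₀).
PS = (0.87 − 0.18) / (1 − 0.18) = 0.69 / 0.82 ≈ 0.8415

PS ≈ 0.841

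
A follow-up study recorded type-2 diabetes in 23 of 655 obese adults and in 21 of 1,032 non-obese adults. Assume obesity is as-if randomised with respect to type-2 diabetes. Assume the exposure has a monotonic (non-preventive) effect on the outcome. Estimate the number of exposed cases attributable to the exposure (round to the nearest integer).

p₁ = P(outcome | exposed) = 23/655 = 0.035115
p₀ = P(outcome | unexposed) = 21/1032 = 0.020349
PN = (p₁ − p₀)/p₁ = (0.035115 − 0.020349) / 0.035115 ≈ 0.42050.
Attributable cases ≈ PN × (exposed cases) = 0.42050 × 23 ≈ 9.67.

about 10 cases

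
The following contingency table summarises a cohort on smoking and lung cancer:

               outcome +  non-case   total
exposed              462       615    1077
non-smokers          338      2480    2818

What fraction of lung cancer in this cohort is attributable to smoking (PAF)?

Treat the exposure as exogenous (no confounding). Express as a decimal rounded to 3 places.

PAF ≈ 0.416

p₁ = P(outcome | exposed) = 462/1077 = 0.42897
p₀ = P(outcome | unexposed) = 338/2818 = 0.11994
Exposure prevalence π = 1077/3895 = 0.27651; overall risk P(Y=1) = 0.20539.
Under exogeneity, PAF = [P(Y=1) − p₀]/P(Y=1).
PAF = (0.20539 − 0.11994) / 0.20539 ≈ 0.4160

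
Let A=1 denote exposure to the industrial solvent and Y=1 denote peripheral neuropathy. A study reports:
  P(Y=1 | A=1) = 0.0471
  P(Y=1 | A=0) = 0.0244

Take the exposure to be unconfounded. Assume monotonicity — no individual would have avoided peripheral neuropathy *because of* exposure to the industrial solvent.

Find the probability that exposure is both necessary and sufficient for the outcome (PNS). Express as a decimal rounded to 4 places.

PNS ≈ 0.0227

Let p₁ = 0.0471, p₀ = 0.0244.
Under exogeneity and monotonicity, PNS = p₁ − p₀.
PNS = 0.0471 − 0.0244 = 0.0227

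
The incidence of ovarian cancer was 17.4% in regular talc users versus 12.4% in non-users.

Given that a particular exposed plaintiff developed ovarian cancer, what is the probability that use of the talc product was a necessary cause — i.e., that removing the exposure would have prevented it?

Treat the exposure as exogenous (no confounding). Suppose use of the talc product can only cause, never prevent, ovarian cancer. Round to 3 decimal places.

p₁ = 0.174, p₀ = 0.124.
Under exogeneity and monotonicity, PN = (p₁ − p₀) / p₁.
PN = (0.174 − 0.124) / 0.174 = 0.05 / 0.174 ≈ 0.2874

PN ≈ 0.287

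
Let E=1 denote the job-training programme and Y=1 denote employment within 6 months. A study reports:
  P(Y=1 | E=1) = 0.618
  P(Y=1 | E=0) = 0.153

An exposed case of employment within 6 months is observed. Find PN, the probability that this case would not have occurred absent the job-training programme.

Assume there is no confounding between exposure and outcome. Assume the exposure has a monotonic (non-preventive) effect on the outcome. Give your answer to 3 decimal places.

Let p₁ = 0.618, p₀ = 0.153.
Under exogeneity and monotonicity, PN = (p₁ − p₀) / p₁.
PN = (0.618 − 0.153) / 0.618 = 0.465 / 0.618 ≈ 0.7524

PN ≈ 0.752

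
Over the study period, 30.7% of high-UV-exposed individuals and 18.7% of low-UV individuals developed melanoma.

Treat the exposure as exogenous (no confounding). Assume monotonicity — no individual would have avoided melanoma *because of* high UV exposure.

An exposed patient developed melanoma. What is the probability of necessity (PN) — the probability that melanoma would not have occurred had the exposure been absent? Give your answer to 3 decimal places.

PN ≈ 0.391

p₁ = 0.307, p₀ = 0.187.
Under exogeneity and monotonicity, PN = (p₁ − p₀) / p₁.
PN = (0.307 − 0.187) / 0.307 = 0.12 / 0.307 ≈ 0.3909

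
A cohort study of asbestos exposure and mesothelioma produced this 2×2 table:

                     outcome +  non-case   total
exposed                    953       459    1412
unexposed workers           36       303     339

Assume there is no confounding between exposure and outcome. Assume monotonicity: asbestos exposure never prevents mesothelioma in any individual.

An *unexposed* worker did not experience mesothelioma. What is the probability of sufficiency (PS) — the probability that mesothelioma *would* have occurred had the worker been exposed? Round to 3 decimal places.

p₁ = P(outcome | exposed) = 953/1412 = 0.67493
p₀ = P(outcome | unexposed) = 36/339 = 0.10619
Under exogeneity and monotonicity, PS = (p₁ − p₀)/(1 − p₀).
PS = (0.67493 − 0.10619) / 0.89381 ≈ 0.6363

PS ≈ 0.636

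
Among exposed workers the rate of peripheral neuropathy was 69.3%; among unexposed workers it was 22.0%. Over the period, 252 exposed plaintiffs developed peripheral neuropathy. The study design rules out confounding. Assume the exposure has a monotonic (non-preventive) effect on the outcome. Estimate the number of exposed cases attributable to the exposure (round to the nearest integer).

about 172 cases

p₁ = 0.693, p₀ = 0.22.
PN = (p₁ − p₀)/p₁ = (0.693 − 0.22) / 0.693 ≈ 0.68254.
Attributable cases ≈ PN × (exposed cases) = 0.68254 × 252 ≈ 172.00.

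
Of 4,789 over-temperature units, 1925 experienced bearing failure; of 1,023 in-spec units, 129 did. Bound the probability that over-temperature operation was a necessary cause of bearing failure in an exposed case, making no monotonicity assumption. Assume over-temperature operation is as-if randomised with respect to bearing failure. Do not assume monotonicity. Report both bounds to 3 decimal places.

p₁ = P(outcome | exposed) = 1925/4789 = 0.40196
p₀ = P(outcome | unexposed) = 129/1023 = 0.1261
Under exogeneity alone the bounds on PN are max{0,(p₁−p₀)/p₁} ≤ PN ≤ min{1,(1−p₀)/p₁}.
  lower = (p₁ − p₀)/p₁ = 0.27586 / 0.40196 ≈ 0.6863
  upper = min{1, (1 − p₀)/p₁} = 0.8739 / 0.40196 ≈ 2.1741 → capped at 1

0.686 ≤ PN ≤ 1.000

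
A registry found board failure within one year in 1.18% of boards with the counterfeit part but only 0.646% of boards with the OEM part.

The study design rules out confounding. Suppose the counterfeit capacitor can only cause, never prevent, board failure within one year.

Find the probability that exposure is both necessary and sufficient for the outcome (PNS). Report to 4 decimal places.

p₁ = 0.0118, p₀ = 0.00646.
Under exogeneity and monotonicity, PNS = p₁ − p₀.
PNS = 0.0118 − 0.00646 = 0.00534

PNS ≈ 0.0053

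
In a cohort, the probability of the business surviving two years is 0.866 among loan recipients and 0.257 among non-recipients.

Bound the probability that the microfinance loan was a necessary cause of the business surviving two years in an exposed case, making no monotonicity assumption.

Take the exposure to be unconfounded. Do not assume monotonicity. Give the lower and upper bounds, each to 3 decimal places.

0.703 ≤ PN ≤ 0.858

Let p₁ = 0.866, p₀ = 0.257.
Under exogeneity alone the bounds on PN are max{0,(p₁−p₀)/p₁} ≤ PN ≤ min{1,(1−p₀)/p₁}.
  lower = (p₁ − p₀)/p₁ = 0.609 / 0.866 ≈ 0.7032
  upper = min{1, (1 − p₀)/p₁} = 0.743 / 0.866 ≈ 0.8580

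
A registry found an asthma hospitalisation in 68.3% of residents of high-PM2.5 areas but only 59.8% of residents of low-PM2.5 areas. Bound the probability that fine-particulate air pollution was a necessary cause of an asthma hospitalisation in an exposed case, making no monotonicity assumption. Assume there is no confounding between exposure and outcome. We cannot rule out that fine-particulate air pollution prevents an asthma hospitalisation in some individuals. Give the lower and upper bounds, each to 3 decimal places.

p₁ = 0.683, p₀ = 0.598.
Under exogeneity alone the bounds on PN are max{0,(p₁−p₀)/p₁} ≤ PN ≤ min{1,(1−p₀)/p₁}.
  lower = (p₁ − p₀)/p₁ = 0.085 / 0.683 ≈ 0.1245
  upper = min{1, (1 − p₀)/p₁} = 0.402 / 0.683 ≈ 0.5886

0.124 ≤ PN ≤ 0.589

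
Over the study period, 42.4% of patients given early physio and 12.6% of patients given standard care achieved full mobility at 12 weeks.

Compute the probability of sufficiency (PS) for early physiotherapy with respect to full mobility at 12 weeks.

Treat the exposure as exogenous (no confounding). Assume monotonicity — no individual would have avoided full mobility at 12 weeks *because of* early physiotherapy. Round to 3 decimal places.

PS ≈ 0.341

p₁ = 0.424, p₀ = 0.126.
Under exogeneity and monotonicity, PS = (p₁ − p₀) / (1 − p₀).
PS = (0.424 − 0.126) / (1 − 0.126) = 0.298 / 0.874 ≈ 0.3410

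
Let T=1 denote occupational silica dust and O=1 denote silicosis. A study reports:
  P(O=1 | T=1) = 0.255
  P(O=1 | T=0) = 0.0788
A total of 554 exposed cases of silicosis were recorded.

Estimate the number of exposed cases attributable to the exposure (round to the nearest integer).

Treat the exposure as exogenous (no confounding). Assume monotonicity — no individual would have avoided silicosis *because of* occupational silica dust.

about 383 cases

Let p₁ = 0.255, p₀ = 0.0788.
PN = (p₁ − p₀)/p₁ = (0.255 − 0.0788) / 0.255 ≈ 0.69098.
Attributable cases ≈ PN × (exposed cases) = 0.69098 × 554 ≈ 382.80.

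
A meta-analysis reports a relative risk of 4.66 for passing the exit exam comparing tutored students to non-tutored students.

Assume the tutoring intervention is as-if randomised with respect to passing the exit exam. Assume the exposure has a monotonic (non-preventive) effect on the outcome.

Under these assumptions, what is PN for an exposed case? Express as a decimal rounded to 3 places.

PN ≈ 0.785

Under exogeneity and monotonicity, PN = (RR − 1) / RR = 1 − 1/RR.
PN = (4.66 − 1) / 4.66 = 3.66 / 4.66 ≈ 0.7854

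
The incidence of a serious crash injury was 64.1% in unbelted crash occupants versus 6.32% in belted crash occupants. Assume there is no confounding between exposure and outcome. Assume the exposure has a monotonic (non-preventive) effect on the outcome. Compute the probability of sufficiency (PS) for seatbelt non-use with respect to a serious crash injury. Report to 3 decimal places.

PS ≈ 0.617

p₁ = 0.641, p₀ = 0.0632.
Under exogeneity and monotonicity, PS = (p₁ − p₀) / (1 − p₀).
PS = (0.641 − 0.0632) / (1 − 0.0632) = 0.5778 / 0.9368 ≈ 0.6168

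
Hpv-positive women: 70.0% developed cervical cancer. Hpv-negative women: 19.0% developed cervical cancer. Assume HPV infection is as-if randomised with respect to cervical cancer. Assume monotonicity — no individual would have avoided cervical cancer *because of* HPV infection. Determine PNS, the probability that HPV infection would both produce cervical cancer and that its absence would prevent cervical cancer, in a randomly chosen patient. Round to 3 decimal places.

PNS ≈ 0.510

p₁ = 0.7, p₀ = 0.19.
Under exogeneity and monotonicity, PNS = p₁ − p₀.
PNS = 0.7 − 0.19 = 0.51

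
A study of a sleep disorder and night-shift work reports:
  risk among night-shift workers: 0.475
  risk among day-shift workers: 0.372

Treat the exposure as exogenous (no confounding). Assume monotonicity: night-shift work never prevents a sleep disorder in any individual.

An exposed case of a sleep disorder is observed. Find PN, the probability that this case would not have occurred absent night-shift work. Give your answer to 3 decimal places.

Let p₁ = 0.475, p₀ = 0.372.
Under exogeneity and monotonicity, PN = (p₁ − p₀) / p₁.
PN = (0.475 − 0.372) / 0.475 = 0.103 / 0.475 ≈ 0.2168

PN ≈ 0.217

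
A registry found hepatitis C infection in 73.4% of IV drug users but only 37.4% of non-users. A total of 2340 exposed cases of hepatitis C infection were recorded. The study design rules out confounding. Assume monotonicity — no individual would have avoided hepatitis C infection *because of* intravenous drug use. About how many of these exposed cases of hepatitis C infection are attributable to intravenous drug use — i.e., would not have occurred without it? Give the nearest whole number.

p₁ = 0.734, p₀ = 0.374.
PN = (p₁ − p₀)/p₁ = (0.734 − 0.374) / 0.734 ≈ 0.49046.
Attributable cases ≈ PN × (exposed cases) = 0.49046 × 2340 ≈ 1147.68.

about 1148 cases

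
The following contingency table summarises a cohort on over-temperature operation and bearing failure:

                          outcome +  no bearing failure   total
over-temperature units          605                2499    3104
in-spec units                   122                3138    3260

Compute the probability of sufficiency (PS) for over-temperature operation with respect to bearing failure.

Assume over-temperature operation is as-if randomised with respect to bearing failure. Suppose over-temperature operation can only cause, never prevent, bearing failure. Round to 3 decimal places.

p₁ = P(outcome | exposed) = 605/3104 = 0.19491
p₀ = P(outcome | unexposed) = 122/3260 = 0.037423
Under exogeneity and monotonicity, PS = (p₁ − p₀)/(1 − p₀).
PS = (0.19491 − 0.037423) / 0.96258 ≈ 0.1636

PS ≈ 0.164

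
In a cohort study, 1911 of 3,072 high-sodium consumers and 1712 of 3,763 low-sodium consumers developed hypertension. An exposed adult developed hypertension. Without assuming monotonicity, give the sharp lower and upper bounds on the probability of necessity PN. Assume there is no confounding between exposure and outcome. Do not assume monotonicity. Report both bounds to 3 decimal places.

p₁ = P(outcome | exposed) = 1911/3072 = 0.62207
p₀ = P(outcome | unexposed) = 1712/3763 = 0.45496
Under exogeneity alone the bounds on PN are max{0,(p₁−p₀)/p₁} ≤ PN ≤ min{1,(1−p₀)/p₁}.
  lower = (p₁ − p₀)/p₁ = 0.16711 / 0.62207 ≈ 0.2686
  upper = min{1, (1 − p₀)/p₁} = 0.54504 / 0.62207 ≈ 0.8762

0.269 ≤ PN ≤ 0.876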